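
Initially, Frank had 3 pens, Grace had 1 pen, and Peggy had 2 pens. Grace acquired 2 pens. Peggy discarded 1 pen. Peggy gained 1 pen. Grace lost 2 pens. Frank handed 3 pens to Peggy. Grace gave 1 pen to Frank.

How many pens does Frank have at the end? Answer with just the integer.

Answer: 1

Derivation:
Tracking counts step by step:
Start: Frank=3, Grace=1, Peggy=2
Event 1 (Grace +2): Grace: 1 -> 3. State: Frank=3, Grace=3, Peggy=2
Event 2 (Peggy -1): Peggy: 2 -> 1. State: Frank=3, Grace=3, Peggy=1
Event 3 (Peggy +1): Peggy: 1 -> 2. State: Frank=3, Grace=3, Peggy=2
Event 4 (Grace -2): Grace: 3 -> 1. State: Frank=3, Grace=1, Peggy=2
Event 5 (Frank -> Peggy, 3): Frank: 3 -> 0, Peggy: 2 -> 5. State: Frank=0, Grace=1, Peggy=5
Event 6 (Grace -> Frank, 1): Grace: 1 -> 0, Frank: 0 -> 1. State: Frank=1, Grace=0, Peggy=5

Frank's final count: 1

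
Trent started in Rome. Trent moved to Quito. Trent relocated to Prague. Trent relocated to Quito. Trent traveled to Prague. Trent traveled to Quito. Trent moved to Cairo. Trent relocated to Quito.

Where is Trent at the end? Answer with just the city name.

Answer: Quito

Derivation:
Tracking Trent's location:
Start: Trent is in Rome.
After move 1: Rome -> Quito. Trent is in Quito.
After move 2: Quito -> Prague. Trent is in Prague.
After move 3: Prague -> Quito. Trent is in Quito.
After move 4: Quito -> Prague. Trent is in Prague.
After move 5: Prague -> Quito. Trent is in Quito.
After move 6: Quito -> Cairo. Trent is in Cairo.
After move 7: Cairo -> Quito. Trent is in Quito.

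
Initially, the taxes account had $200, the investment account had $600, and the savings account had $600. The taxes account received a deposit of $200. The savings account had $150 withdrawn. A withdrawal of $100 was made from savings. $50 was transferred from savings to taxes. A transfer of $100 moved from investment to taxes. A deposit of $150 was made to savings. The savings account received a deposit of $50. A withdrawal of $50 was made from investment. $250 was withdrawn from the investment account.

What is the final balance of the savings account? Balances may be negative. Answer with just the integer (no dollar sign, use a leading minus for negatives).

Answer: 500

Derivation:
Tracking account balances step by step:
Start: taxes=200, investment=600, savings=600
Event 1 (deposit 200 to taxes): taxes: 200 + 200 = 400. Balances: taxes=400, investment=600, savings=600
Event 2 (withdraw 150 from savings): savings: 600 - 150 = 450. Balances: taxes=400, investment=600, savings=450
Event 3 (withdraw 100 from savings): savings: 450 - 100 = 350. Balances: taxes=400, investment=600, savings=350
Event 4 (transfer 50 savings -> taxes): savings: 350 - 50 = 300, taxes: 400 + 50 = 450. Balances: taxes=450, investment=600, savings=300
Event 5 (transfer 100 investment -> taxes): investment: 600 - 100 = 500, taxes: 450 + 100 = 550. Balances: taxes=550, investment=500, savings=300
Event 6 (deposit 150 to savings): savings: 300 + 150 = 450. Balances: taxes=550, investment=500, savings=450
Event 7 (deposit 50 to savings): savings: 450 + 50 = 500. Balances: taxes=550, investment=500, savings=500
Event 8 (withdraw 50 from investment): investment: 500 - 50 = 450. Balances: taxes=550, investment=450, savings=500
Event 9 (withdraw 250 from investment): investment: 450 - 250 = 200. Balances: taxes=550, investment=200, savings=500

Final balance of savings: 500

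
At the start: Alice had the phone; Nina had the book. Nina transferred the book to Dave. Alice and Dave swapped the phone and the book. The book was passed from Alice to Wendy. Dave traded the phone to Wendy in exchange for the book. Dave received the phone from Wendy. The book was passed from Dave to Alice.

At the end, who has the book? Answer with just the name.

Answer: Alice

Derivation:
Tracking all object holders:
Start: phone:Alice, book:Nina
Event 1 (give book: Nina -> Dave). State: phone:Alice, book:Dave
Event 2 (swap phone<->book: now phone:Dave, book:Alice). State: phone:Dave, book:Alice
Event 3 (give book: Alice -> Wendy). State: phone:Dave, book:Wendy
Event 4 (swap phone<->book: now phone:Wendy, book:Dave). State: phone:Wendy, book:Dave
Event 5 (give phone: Wendy -> Dave). State: phone:Dave, book:Dave
Event 6 (give book: Dave -> Alice). State: phone:Dave, book:Alice

Final state: phone:Dave, book:Alice
The book is held by Alice.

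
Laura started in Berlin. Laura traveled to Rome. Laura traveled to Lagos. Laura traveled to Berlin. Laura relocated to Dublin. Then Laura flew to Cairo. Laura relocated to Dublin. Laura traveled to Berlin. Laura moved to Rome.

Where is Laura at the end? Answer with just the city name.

Answer: Rome

Derivation:
Tracking Laura's location:
Start: Laura is in Berlin.
After move 1: Berlin -> Rome. Laura is in Rome.
After move 2: Rome -> Lagos. Laura is in Lagos.
After move 3: Lagos -> Berlin. Laura is in Berlin.
After move 4: Berlin -> Dublin. Laura is in Dublin.
After move 5: Dublin -> Cairo. Laura is in Cairo.
After move 6: Cairo -> Dublin. Laura is in Dublin.
After move 7: Dublin -> Berlin. Laura is in Berlin.
After move 8: Berlin -> Rome. Laura is in Rome.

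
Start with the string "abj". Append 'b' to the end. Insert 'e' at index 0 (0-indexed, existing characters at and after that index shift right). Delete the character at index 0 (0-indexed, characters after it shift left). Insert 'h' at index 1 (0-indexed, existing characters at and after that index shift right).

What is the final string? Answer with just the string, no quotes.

Applying each edit step by step:
Start: "abj"
Op 1 (append 'b'): "abj" -> "abjb"
Op 2 (insert 'e' at idx 0): "abjb" -> "eabjb"
Op 3 (delete idx 0 = 'e'): "eabjb" -> "abjb"
Op 4 (insert 'h' at idx 1): "abjb" -> "ahbjb"

Answer: ahbjb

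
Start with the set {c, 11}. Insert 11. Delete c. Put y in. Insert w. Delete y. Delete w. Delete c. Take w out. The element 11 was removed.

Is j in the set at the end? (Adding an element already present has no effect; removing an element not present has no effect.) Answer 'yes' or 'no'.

Tracking the set through each operation:
Start: {11, c}
Event 1 (add 11): already present, no change. Set: {11, c}
Event 2 (remove c): removed. Set: {11}
Event 3 (add y): added. Set: {11, y}
Event 4 (add w): added. Set: {11, w, y}
Event 5 (remove y): removed. Set: {11, w}
Event 6 (remove w): removed. Set: {11}
Event 7 (remove c): not present, no change. Set: {11}
Event 8 (remove w): not present, no change. Set: {11}
Event 9 (remove 11): removed. Set: {}

Final set: {} (size 0)
j is NOT in the final set.

Answer: no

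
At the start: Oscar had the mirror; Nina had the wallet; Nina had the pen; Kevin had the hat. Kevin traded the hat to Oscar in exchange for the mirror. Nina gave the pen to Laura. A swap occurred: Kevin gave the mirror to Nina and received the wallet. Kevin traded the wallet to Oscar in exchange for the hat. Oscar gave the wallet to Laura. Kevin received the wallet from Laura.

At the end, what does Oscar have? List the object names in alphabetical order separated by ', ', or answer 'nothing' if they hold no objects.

Answer: nothing

Derivation:
Tracking all object holders:
Start: mirror:Oscar, wallet:Nina, pen:Nina, hat:Kevin
Event 1 (swap hat<->mirror: now hat:Oscar, mirror:Kevin). State: mirror:Kevin, wallet:Nina, pen:Nina, hat:Oscar
Event 2 (give pen: Nina -> Laura). State: mirror:Kevin, wallet:Nina, pen:Laura, hat:Oscar
Event 3 (swap mirror<->wallet: now mirror:Nina, wallet:Kevin). State: mirror:Nina, wallet:Kevin, pen:Laura, hat:Oscar
Event 4 (swap wallet<->hat: now wallet:Oscar, hat:Kevin). State: mirror:Nina, wallet:Oscar, pen:Laura, hat:Kevin
Event 5 (give wallet: Oscar -> Laura). State: mirror:Nina, wallet:Laura, pen:Laura, hat:Kevin
Event 6 (give wallet: Laura -> Kevin). State: mirror:Nina, wallet:Kevin, pen:Laura, hat:Kevin

Final state: mirror:Nina, wallet:Kevin, pen:Laura, hat:Kevin
Oscar holds: (nothing).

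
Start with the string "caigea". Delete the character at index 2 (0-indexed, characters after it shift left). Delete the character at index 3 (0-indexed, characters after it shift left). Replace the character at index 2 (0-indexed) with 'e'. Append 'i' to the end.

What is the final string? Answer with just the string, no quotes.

Applying each edit step by step:
Start: "caigea"
Op 1 (delete idx 2 = 'i'): "caigea" -> "cagea"
Op 2 (delete idx 3 = 'e'): "cagea" -> "caga"
Op 3 (replace idx 2: 'g' -> 'e'): "caga" -> "caea"
Op 4 (append 'i'): "caea" -> "caeai"

Answer: caeai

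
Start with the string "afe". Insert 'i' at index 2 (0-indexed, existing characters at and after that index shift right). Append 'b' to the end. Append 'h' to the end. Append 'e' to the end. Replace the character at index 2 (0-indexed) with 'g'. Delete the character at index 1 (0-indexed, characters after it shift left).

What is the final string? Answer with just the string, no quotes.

Applying each edit step by step:
Start: "afe"
Op 1 (insert 'i' at idx 2): "afe" -> "afie"
Op 2 (append 'b'): "afie" -> "afieb"
Op 3 (append 'h'): "afieb" -> "afiebh"
Op 4 (append 'e'): "afiebh" -> "afiebhe"
Op 5 (replace idx 2: 'i' -> 'g'): "afiebhe" -> "afgebhe"
Op 6 (delete idx 1 = 'f'): "afgebhe" -> "agebhe"

Answer: agebhe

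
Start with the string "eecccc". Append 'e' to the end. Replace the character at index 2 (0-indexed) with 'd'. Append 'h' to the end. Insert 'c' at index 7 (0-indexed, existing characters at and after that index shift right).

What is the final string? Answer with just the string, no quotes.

Answer: eedcccech

Derivation:
Applying each edit step by step:
Start: "eecccc"
Op 1 (append 'e'): "eecccc" -> "eecccce"
Op 2 (replace idx 2: 'c' -> 'd'): "eecccce" -> "eedccce"
Op 3 (append 'h'): "eedccce" -> "eedccceh"
Op 4 (insert 'c' at idx 7): "eedccceh" -> "eedcccech"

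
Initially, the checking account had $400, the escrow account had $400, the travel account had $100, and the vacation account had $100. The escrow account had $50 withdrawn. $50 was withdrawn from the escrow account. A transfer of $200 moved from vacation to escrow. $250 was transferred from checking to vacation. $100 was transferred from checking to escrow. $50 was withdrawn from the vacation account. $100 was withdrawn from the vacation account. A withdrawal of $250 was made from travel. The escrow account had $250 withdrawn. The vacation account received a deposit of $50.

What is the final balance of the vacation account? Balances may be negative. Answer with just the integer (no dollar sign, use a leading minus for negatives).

Answer: 50

Derivation:
Tracking account balances step by step:
Start: checking=400, escrow=400, travel=100, vacation=100
Event 1 (withdraw 50 from escrow): escrow: 400 - 50 = 350. Balances: checking=400, escrow=350, travel=100, vacation=100
Event 2 (withdraw 50 from escrow): escrow: 350 - 50 = 300. Balances: checking=400, escrow=300, travel=100, vacation=100
Event 3 (transfer 200 vacation -> escrow): vacation: 100 - 200 = -100, escrow: 300 + 200 = 500. Balances: checking=400, escrow=500, travel=100, vacation=-100
Event 4 (transfer 250 checking -> vacation): checking: 400 - 250 = 150, vacation: -100 + 250 = 150. Balances: checking=150, escrow=500, travel=100, vacation=150
Event 5 (transfer 100 checking -> escrow): checking: 150 - 100 = 50, escrow: 500 + 100 = 600. Balances: checking=50, escrow=600, travel=100, vacation=150
Event 6 (withdraw 50 from vacation): vacation: 150 - 50 = 100. Balances: checking=50, escrow=600, travel=100, vacation=100
Event 7 (withdraw 100 from vacation): vacation: 100 - 100 = 0. Balances: checking=50, escrow=600, travel=100, vacation=0
Event 8 (withdraw 250 from travel): travel: 100 - 250 = -150. Balances: checking=50, escrow=600, travel=-150, vacation=0
Event 9 (withdraw 250 from escrow): escrow: 600 - 250 = 350. Balances: checking=50, escrow=350, travel=-150, vacation=0
Event 10 (deposit 50 to vacation): vacation: 0 + 50 = 50. Balances: checking=50, escrow=350, travel=-150, vacation=50

Final balance of vacation: 50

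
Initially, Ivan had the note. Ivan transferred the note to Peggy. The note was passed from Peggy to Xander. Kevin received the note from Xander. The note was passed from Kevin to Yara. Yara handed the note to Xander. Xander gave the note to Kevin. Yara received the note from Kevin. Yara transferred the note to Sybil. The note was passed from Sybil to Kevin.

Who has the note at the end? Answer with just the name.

Answer: Kevin

Derivation:
Tracking the note through each event:
Start: Ivan has the note.
After event 1: Peggy has the note.
After event 2: Xander has the note.
After event 3: Kevin has the note.
After event 4: Yara has the note.
After event 5: Xander has the note.
After event 6: Kevin has the note.
After event 7: Yara has the note.
After event 8: Sybil has the note.
After event 9: Kevin has the note.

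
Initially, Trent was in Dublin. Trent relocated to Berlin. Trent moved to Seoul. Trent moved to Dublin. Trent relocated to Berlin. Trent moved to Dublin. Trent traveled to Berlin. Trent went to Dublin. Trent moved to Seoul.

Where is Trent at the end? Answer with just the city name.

Answer: Seoul

Derivation:
Tracking Trent's location:
Start: Trent is in Dublin.
After move 1: Dublin -> Berlin. Trent is in Berlin.
After move 2: Berlin -> Seoul. Trent is in Seoul.
After move 3: Seoul -> Dublin. Trent is in Dublin.
After move 4: Dublin -> Berlin. Trent is in Berlin.
After move 5: Berlin -> Dublin. Trent is in Dublin.
After move 6: Dublin -> Berlin. Trent is in Berlin.
After move 7: Berlin -> Dublin. Trent is in Dublin.
After move 8: Dublin -> Seoul. Trent is in Seoul.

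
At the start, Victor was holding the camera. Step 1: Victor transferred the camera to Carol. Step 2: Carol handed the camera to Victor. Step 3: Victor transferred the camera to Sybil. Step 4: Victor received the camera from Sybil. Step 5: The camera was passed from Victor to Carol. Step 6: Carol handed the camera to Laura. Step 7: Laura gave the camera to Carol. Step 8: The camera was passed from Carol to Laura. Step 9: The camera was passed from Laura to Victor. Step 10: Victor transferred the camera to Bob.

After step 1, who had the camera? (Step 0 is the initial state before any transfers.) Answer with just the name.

Tracking the camera holder through step 1:
After step 0 (start): Victor
After step 1: Carol

At step 1, the holder is Carol.

Answer: Carol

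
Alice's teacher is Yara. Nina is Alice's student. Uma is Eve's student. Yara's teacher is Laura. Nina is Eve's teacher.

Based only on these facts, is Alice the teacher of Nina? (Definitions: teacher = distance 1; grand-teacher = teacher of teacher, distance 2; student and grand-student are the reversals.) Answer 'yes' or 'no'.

Answer: yes

Derivation:
Reconstructing the teacher chain from the given facts:
  Laura -> Yara -> Alice -> Nina -> Eve -> Uma
(each arrow means 'teacher of the next')
Positions in the chain (0 = top):
  position of Laura: 0
  position of Yara: 1
  position of Alice: 2
  position of Nina: 3
  position of Eve: 4
  position of Uma: 5

Alice is at position 2, Nina is at position 3; signed distance (j - i) = 1.
'teacher' requires j - i = 1. Actual distance is 1, so the relation HOLDS.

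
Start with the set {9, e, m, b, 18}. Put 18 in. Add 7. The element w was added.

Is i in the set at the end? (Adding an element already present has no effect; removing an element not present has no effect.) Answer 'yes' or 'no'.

Answer: no

Derivation:
Tracking the set through each operation:
Start: {18, 9, b, e, m}
Event 1 (add 18): already present, no change. Set: {18, 9, b, e, m}
Event 2 (add 7): added. Set: {18, 7, 9, b, e, m}
Event 3 (add w): added. Set: {18, 7, 9, b, e, m, w}

Final set: {18, 7, 9, b, e, m, w} (size 7)
i is NOT in the final set.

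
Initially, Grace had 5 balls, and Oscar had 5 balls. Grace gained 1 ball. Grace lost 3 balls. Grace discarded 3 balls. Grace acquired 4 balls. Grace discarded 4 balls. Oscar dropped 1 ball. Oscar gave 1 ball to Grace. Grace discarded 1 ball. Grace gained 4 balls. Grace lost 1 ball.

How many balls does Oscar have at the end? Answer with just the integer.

Answer: 3

Derivation:
Tracking counts step by step:
Start: Grace=5, Oscar=5
Event 1 (Grace +1): Grace: 5 -> 6. State: Grace=6, Oscar=5
Event 2 (Grace -3): Grace: 6 -> 3. State: Grace=3, Oscar=5
Event 3 (Grace -3): Grace: 3 -> 0. State: Grace=0, Oscar=5
Event 4 (Grace +4): Grace: 0 -> 4. State: Grace=4, Oscar=5
Event 5 (Grace -4): Grace: 4 -> 0. State: Grace=0, Oscar=5
Event 6 (Oscar -1): Oscar: 5 -> 4. State: Grace=0, Oscar=4
Event 7 (Oscar -> Grace, 1): Oscar: 4 -> 3, Grace: 0 -> 1. State: Grace=1, Oscar=3
Event 8 (Grace -1): Grace: 1 -> 0. State: Grace=0, Oscar=3
Event 9 (Grace +4): Grace: 0 -> 4. State: Grace=4, Oscar=3
Event 10 (Grace -1): Grace: 4 -> 3. State: Grace=3, Oscar=3

Oscar's final count: 3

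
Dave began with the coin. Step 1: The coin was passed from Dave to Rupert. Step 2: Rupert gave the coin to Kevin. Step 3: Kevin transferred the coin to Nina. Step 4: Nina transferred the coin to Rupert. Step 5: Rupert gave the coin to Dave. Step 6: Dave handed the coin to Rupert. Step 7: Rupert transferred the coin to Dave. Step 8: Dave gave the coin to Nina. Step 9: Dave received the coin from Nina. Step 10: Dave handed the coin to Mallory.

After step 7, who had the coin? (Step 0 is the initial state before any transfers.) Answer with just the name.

Answer: Dave

Derivation:
Tracking the coin holder through step 7:
After step 0 (start): Dave
After step 1: Rupert
After step 2: Kevin
After step 3: Nina
After step 4: Rupert
After step 5: Dave
After step 6: Rupert
After step 7: Dave

At step 7, the holder is Dave.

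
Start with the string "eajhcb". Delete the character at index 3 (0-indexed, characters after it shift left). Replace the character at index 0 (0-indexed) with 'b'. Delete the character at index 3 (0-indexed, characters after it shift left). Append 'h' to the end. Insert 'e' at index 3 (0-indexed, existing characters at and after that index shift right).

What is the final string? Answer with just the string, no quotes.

Applying each edit step by step:
Start: "eajhcb"
Op 1 (delete idx 3 = 'h'): "eajhcb" -> "eajcb"
Op 2 (replace idx 0: 'e' -> 'b'): "eajcb" -> "bajcb"
Op 3 (delete idx 3 = 'c'): "bajcb" -> "bajb"
Op 4 (append 'h'): "bajb" -> "bajbh"
Op 5 (insert 'e' at idx 3): "bajbh" -> "bajebh"

Answer: bajebh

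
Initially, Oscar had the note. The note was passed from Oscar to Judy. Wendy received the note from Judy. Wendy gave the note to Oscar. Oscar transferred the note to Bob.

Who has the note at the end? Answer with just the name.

Tracking the note through each event:
Start: Oscar has the note.
After event 1: Judy has the note.
After event 2: Wendy has the note.
After event 3: Oscar has the note.
After event 4: Bob has the note.

Answer: Bob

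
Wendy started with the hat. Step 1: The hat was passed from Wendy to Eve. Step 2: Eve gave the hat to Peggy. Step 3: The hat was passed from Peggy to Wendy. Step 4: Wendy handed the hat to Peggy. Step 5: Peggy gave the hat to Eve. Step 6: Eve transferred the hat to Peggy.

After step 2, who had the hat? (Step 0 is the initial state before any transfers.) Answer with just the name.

Answer: Peggy

Derivation:
Tracking the hat holder through step 2:
After step 0 (start): Wendy
After step 1: Eve
After step 2: Peggy

At step 2, the holder is Peggy.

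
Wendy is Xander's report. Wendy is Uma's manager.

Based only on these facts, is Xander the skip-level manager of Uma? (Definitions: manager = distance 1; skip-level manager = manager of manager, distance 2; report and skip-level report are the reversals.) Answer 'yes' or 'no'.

Reconstructing the manager chain from the given facts:
  Xander -> Wendy -> Uma
(each arrow means 'manager of the next')
Positions in the chain (0 = top):
  position of Xander: 0
  position of Wendy: 1
  position of Uma: 2

Xander is at position 0, Uma is at position 2; signed distance (j - i) = 2.
'skip-level manager' requires j - i = 2. Actual distance is 2, so the relation HOLDS.

Answer: yes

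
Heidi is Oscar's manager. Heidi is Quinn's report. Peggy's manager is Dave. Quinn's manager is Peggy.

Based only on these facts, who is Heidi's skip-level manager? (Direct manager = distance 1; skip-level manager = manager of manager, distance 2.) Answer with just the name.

Answer: Peggy

Derivation:
Reconstructing the manager chain from the given facts:
  Dave -> Peggy -> Quinn -> Heidi -> Oscar
(each arrow means 'manager of the next')
Positions in the chain (0 = top):
  position of Dave: 0
  position of Peggy: 1
  position of Quinn: 2
  position of Heidi: 3
  position of Oscar: 4

Heidi is at position 3; the skip-level manager is 2 steps up the chain, i.e. position 1: Peggy.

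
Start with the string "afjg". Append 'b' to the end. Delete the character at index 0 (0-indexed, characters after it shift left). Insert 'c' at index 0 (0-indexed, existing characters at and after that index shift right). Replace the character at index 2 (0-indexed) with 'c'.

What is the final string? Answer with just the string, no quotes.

Applying each edit step by step:
Start: "afjg"
Op 1 (append 'b'): "afjg" -> "afjgb"
Op 2 (delete idx 0 = 'a'): "afjgb" -> "fjgb"
Op 3 (insert 'c' at idx 0): "fjgb" -> "cfjgb"
Op 4 (replace idx 2: 'j' -> 'c'): "cfjgb" -> "cfcgb"

Answer: cfcgb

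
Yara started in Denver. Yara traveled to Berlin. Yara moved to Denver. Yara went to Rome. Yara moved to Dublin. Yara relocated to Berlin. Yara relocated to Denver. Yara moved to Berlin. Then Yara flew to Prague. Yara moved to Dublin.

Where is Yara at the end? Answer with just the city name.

Answer: Dublin

Derivation:
Tracking Yara's location:
Start: Yara is in Denver.
After move 1: Denver -> Berlin. Yara is in Berlin.
After move 2: Berlin -> Denver. Yara is in Denver.
After move 3: Denver -> Rome. Yara is in Rome.
After move 4: Rome -> Dublin. Yara is in Dublin.
After move 5: Dublin -> Berlin. Yara is in Berlin.
After move 6: Berlin -> Denver. Yara is in Denver.
After move 7: Denver -> Berlin. Yara is in Berlin.
After move 8: Berlin -> Prague. Yara is in Prague.
After move 9: Prague -> Dublin. Yara is in Dublin.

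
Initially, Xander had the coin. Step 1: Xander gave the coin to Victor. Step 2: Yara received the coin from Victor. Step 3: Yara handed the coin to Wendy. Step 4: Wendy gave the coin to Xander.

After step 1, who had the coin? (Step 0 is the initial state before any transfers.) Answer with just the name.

Answer: Victor

Derivation:
Tracking the coin holder through step 1:
After step 0 (start): Xander
After step 1: Victor

At step 1, the holder is Victor.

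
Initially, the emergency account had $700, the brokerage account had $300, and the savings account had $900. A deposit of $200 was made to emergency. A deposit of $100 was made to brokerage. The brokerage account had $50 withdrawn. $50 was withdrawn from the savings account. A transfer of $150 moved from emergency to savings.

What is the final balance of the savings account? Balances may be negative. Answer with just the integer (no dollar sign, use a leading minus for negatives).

Tracking account balances step by step:
Start: emergency=700, brokerage=300, savings=900
Event 1 (deposit 200 to emergency): emergency: 700 + 200 = 900. Balances: emergency=900, brokerage=300, savings=900
Event 2 (deposit 100 to brokerage): brokerage: 300 + 100 = 400. Balances: emergency=900, brokerage=400, savings=900
Event 3 (withdraw 50 from brokerage): brokerage: 400 - 50 = 350. Balances: emergency=900, brokerage=350, savings=900
Event 4 (withdraw 50 from savings): savings: 900 - 50 = 850. Balances: emergency=900, brokerage=350, savings=850
Event 5 (transfer 150 emergency -> savings): emergency: 900 - 150 = 750, savings: 850 + 150 = 1000. Balances: emergency=750, brokerage=350, savings=1000

Final balance of savings: 1000

Answer: 1000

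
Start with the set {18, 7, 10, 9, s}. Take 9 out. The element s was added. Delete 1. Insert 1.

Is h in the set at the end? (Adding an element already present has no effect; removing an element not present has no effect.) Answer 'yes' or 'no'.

Answer: no

Derivation:
Tracking the set through each operation:
Start: {10, 18, 7, 9, s}
Event 1 (remove 9): removed. Set: {10, 18, 7, s}
Event 2 (add s): already present, no change. Set: {10, 18, 7, s}
Event 3 (remove 1): not present, no change. Set: {10, 18, 7, s}
Event 4 (add 1): added. Set: {1, 10, 18, 7, s}

Final set: {1, 10, 18, 7, s} (size 5)
h is NOT in the final set.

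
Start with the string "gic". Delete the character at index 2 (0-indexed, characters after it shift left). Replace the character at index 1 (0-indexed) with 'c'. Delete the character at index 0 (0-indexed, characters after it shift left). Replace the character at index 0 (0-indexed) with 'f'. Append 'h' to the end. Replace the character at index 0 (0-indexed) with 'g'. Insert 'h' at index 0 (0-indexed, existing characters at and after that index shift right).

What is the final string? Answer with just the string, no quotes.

Answer: hgh

Derivation:
Applying each edit step by step:
Start: "gic"
Op 1 (delete idx 2 = 'c'): "gic" -> "gi"
Op 2 (replace idx 1: 'i' -> 'c'): "gi" -> "gc"
Op 3 (delete idx 0 = 'g'): "gc" -> "c"
Op 4 (replace idx 0: 'c' -> 'f'): "c" -> "f"
Op 5 (append 'h'): "f" -> "fh"
Op 6 (replace idx 0: 'f' -> 'g'): "fh" -> "gh"
Op 7 (insert 'h' at idx 0): "gh" -> "hgh"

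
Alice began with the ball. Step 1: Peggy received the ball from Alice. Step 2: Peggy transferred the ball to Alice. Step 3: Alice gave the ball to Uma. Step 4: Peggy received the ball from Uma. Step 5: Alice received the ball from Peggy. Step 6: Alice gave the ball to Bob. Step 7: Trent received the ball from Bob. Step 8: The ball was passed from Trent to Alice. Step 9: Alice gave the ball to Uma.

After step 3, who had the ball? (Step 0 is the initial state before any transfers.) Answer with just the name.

Tracking the ball holder through step 3:
After step 0 (start): Alice
After step 1: Peggy
After step 2: Alice
After step 3: Uma

At step 3, the holder is Uma.

Answer: Uma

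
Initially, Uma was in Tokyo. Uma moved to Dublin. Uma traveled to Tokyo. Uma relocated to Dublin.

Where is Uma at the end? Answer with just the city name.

Answer: Dublin

Derivation:
Tracking Uma's location:
Start: Uma is in Tokyo.
After move 1: Tokyo -> Dublin. Uma is in Dublin.
After move 2: Dublin -> Tokyo. Uma is in Tokyo.
After move 3: Tokyo -> Dublin. Uma is in Dublin.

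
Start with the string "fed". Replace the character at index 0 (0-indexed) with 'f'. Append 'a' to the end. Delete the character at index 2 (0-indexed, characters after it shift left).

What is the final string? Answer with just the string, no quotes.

Applying each edit step by step:
Start: "fed"
Op 1 (replace idx 0: 'f' -> 'f'): "fed" -> "fed"
Op 2 (append 'a'): "fed" -> "feda"
Op 3 (delete idx 2 = 'd'): "feda" -> "fea"

Answer: fea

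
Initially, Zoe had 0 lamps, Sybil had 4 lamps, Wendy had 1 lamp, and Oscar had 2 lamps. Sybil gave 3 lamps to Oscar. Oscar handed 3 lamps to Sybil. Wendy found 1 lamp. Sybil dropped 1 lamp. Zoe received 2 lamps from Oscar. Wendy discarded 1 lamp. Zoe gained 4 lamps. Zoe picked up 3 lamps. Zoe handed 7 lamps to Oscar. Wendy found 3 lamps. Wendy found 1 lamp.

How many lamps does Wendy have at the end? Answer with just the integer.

Tracking counts step by step:
Start: Zoe=0, Sybil=4, Wendy=1, Oscar=2
Event 1 (Sybil -> Oscar, 3): Sybil: 4 -> 1, Oscar: 2 -> 5. State: Zoe=0, Sybil=1, Wendy=1, Oscar=5
Event 2 (Oscar -> Sybil, 3): Oscar: 5 -> 2, Sybil: 1 -> 4. State: Zoe=0, Sybil=4, Wendy=1, Oscar=2
Event 3 (Wendy +1): Wendy: 1 -> 2. State: Zoe=0, Sybil=4, Wendy=2, Oscar=2
Event 4 (Sybil -1): Sybil: 4 -> 3. State: Zoe=0, Sybil=3, Wendy=2, Oscar=2
Event 5 (Oscar -> Zoe, 2): Oscar: 2 -> 0, Zoe: 0 -> 2. State: Zoe=2, Sybil=3, Wendy=2, Oscar=0
Event 6 (Wendy -1): Wendy: 2 -> 1. State: Zoe=2, Sybil=3, Wendy=1, Oscar=0
Event 7 (Zoe +4): Zoe: 2 -> 6. State: Zoe=6, Sybil=3, Wendy=1, Oscar=0
Event 8 (Zoe +3): Zoe: 6 -> 9. State: Zoe=9, Sybil=3, Wendy=1, Oscar=0
Event 9 (Zoe -> Oscar, 7): Zoe: 9 -> 2, Oscar: 0 -> 7. State: Zoe=2, Sybil=3, Wendy=1, Oscar=7
Event 10 (Wendy +3): Wendy: 1 -> 4. State: Zoe=2, Sybil=3, Wendy=4, Oscar=7
Event 11 (Wendy +1): Wendy: 4 -> 5. State: Zoe=2, Sybil=3, Wendy=5, Oscar=7

Wendy's final count: 5

Answer: 5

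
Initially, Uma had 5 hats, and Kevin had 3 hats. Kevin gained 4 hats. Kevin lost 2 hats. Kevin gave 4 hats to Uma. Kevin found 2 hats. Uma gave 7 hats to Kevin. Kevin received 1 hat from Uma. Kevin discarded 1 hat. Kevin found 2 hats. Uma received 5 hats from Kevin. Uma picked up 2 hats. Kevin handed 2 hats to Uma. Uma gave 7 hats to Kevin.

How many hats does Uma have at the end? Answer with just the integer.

Answer: 3

Derivation:
Tracking counts step by step:
Start: Uma=5, Kevin=3
Event 1 (Kevin +4): Kevin: 3 -> 7. State: Uma=5, Kevin=7
Event 2 (Kevin -2): Kevin: 7 -> 5. State: Uma=5, Kevin=5
Event 3 (Kevin -> Uma, 4): Kevin: 5 -> 1, Uma: 5 -> 9. State: Uma=9, Kevin=1
Event 4 (Kevin +2): Kevin: 1 -> 3. State: Uma=9, Kevin=3
Event 5 (Uma -> Kevin, 7): Uma: 9 -> 2, Kevin: 3 -> 10. State: Uma=2, Kevin=10
Event 6 (Uma -> Kevin, 1): Uma: 2 -> 1, Kevin: 10 -> 11. State: Uma=1, Kevin=11
Event 7 (Kevin -1): Kevin: 11 -> 10. State: Uma=1, Kevin=10
Event 8 (Kevin +2): Kevin: 10 -> 12. State: Uma=1, Kevin=12
Event 9 (Kevin -> Uma, 5): Kevin: 12 -> 7, Uma: 1 -> 6. State: Uma=6, Kevin=7
Event 10 (Uma +2): Uma: 6 -> 8. State: Uma=8, Kevin=7
Event 11 (Kevin -> Uma, 2): Kevin: 7 -> 5, Uma: 8 -> 10. State: Uma=10, Kevin=5
Event 12 (Uma -> Kevin, 7): Uma: 10 -> 3, Kevin: 5 -> 12. State: Uma=3, Kevin=12

Uma's final count: 3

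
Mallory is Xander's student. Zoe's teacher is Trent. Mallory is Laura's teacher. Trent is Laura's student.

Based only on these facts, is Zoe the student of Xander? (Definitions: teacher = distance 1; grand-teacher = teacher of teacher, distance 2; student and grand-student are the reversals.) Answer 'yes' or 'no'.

Reconstructing the teacher chain from the given facts:
  Xander -> Mallory -> Laura -> Trent -> Zoe
(each arrow means 'teacher of the next')
Positions in the chain (0 = top):
  position of Xander: 0
  position of Mallory: 1
  position of Laura: 2
  position of Trent: 3
  position of Zoe: 4

Zoe is at position 4, Xander is at position 0; signed distance (j - i) = -4.
'student' requires j - i = -1. Actual distance is -4, so the relation does NOT hold.

Answer: no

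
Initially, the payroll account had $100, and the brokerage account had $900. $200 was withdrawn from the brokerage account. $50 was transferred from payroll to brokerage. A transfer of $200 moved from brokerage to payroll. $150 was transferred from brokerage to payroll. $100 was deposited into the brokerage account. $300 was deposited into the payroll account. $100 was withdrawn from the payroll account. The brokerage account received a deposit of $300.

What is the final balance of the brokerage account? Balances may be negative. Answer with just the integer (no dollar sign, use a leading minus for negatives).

Tracking account balances step by step:
Start: payroll=100, brokerage=900
Event 1 (withdraw 200 from brokerage): brokerage: 900 - 200 = 700. Balances: payroll=100, brokerage=700
Event 2 (transfer 50 payroll -> brokerage): payroll: 100 - 50 = 50, brokerage: 700 + 50 = 750. Balances: payroll=50, brokerage=750
Event 3 (transfer 200 brokerage -> payroll): brokerage: 750 - 200 = 550, payroll: 50 + 200 = 250. Balances: payroll=250, brokerage=550
Event 4 (transfer 150 brokerage -> payroll): brokerage: 550 - 150 = 400, payroll: 250 + 150 = 400. Balances: payroll=400, brokerage=400
Event 5 (deposit 100 to brokerage): brokerage: 400 + 100 = 500. Balances: payroll=400, brokerage=500
Event 6 (deposit 300 to payroll): payroll: 400 + 300 = 700. Balances: payroll=700, brokerage=500
Event 7 (withdraw 100 from payroll): payroll: 700 - 100 = 600. Balances: payroll=600, brokerage=500
Event 8 (deposit 300 to brokerage): brokerage: 500 + 300 = 800. Balances: payroll=600, brokerage=800

Final balance of brokerage: 800

Answer: 800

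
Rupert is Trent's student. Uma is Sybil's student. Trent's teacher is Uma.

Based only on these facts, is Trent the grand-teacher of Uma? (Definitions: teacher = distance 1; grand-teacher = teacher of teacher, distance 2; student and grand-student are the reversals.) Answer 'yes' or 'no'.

Answer: no

Derivation:
Reconstructing the teacher chain from the given facts:
  Sybil -> Uma -> Trent -> Rupert
(each arrow means 'teacher of the next')
Positions in the chain (0 = top):
  position of Sybil: 0
  position of Uma: 1
  position of Trent: 2
  position of Rupert: 3

Trent is at position 2, Uma is at position 1; signed distance (j - i) = -1.
'grand-teacher' requires j - i = 2. Actual distance is -1, so the relation does NOT hold.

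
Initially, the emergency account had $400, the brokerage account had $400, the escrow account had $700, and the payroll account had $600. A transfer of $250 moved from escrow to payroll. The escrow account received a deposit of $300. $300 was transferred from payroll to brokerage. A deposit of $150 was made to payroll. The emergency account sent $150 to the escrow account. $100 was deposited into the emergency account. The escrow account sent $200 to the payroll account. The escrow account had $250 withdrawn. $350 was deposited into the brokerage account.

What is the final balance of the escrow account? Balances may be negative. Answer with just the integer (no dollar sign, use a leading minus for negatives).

Answer: 450

Derivation:
Tracking account balances step by step:
Start: emergency=400, brokerage=400, escrow=700, payroll=600
Event 1 (transfer 250 escrow -> payroll): escrow: 700 - 250 = 450, payroll: 600 + 250 = 850. Balances: emergency=400, brokerage=400, escrow=450, payroll=850
Event 2 (deposit 300 to escrow): escrow: 450 + 300 = 750. Balances: emergency=400, brokerage=400, escrow=750, payroll=850
Event 3 (transfer 300 payroll -> brokerage): payroll: 850 - 300 = 550, brokerage: 400 + 300 = 700. Balances: emergency=400, brokerage=700, escrow=750, payroll=550
Event 4 (deposit 150 to payroll): payroll: 550 + 150 = 700. Balances: emergency=400, brokerage=700, escrow=750, payroll=700
Event 5 (transfer 150 emergency -> escrow): emergency: 400 - 150 = 250, escrow: 750 + 150 = 900. Balances: emergency=250, brokerage=700, escrow=900, payroll=700
Event 6 (deposit 100 to emergency): emergency: 250 + 100 = 350. Balances: emergency=350, brokerage=700, escrow=900, payroll=700
Event 7 (transfer 200 escrow -> payroll): escrow: 900 - 200 = 700, payroll: 700 + 200 = 900. Balances: emergency=350, brokerage=700, escrow=700, payroll=900
Event 8 (withdraw 250 from escrow): escrow: 700 - 250 = 450. Balances: emergency=350, brokerage=700, escrow=450, payroll=900
Event 9 (deposit 350 to brokerage): brokerage: 700 + 350 = 1050. Balances: emergency=350, brokerage=1050, escrow=450, payroll=900

Final balance of escrow: 450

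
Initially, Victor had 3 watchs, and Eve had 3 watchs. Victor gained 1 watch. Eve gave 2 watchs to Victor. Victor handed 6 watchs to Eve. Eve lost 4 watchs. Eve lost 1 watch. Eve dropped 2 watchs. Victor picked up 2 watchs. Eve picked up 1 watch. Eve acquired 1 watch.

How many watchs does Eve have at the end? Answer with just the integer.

Tracking counts step by step:
Start: Victor=3, Eve=3
Event 1 (Victor +1): Victor: 3 -> 4. State: Victor=4, Eve=3
Event 2 (Eve -> Victor, 2): Eve: 3 -> 1, Victor: 4 -> 6. State: Victor=6, Eve=1
Event 3 (Victor -> Eve, 6): Victor: 6 -> 0, Eve: 1 -> 7. State: Victor=0, Eve=7
Event 4 (Eve -4): Eve: 7 -> 3. State: Victor=0, Eve=3
Event 5 (Eve -1): Eve: 3 -> 2. State: Victor=0, Eve=2
Event 6 (Eve -2): Eve: 2 -> 0. State: Victor=0, Eve=0
Event 7 (Victor +2): Victor: 0 -> 2. State: Victor=2, Eve=0
Event 8 (Eve +1): Eve: 0 -> 1. State: Victor=2, Eve=1
Event 9 (Eve +1): Eve: 1 -> 2. State: Victor=2, Eve=2

Eve's final count: 2

Answer: 2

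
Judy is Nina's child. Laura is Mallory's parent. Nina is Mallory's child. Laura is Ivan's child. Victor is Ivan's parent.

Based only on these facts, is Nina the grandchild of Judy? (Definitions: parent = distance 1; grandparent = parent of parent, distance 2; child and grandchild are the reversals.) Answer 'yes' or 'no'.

Answer: no

Derivation:
Reconstructing the parent chain from the given facts:
  Victor -> Ivan -> Laura -> Mallory -> Nina -> Judy
(each arrow means 'parent of the next')
Positions in the chain (0 = top):
  position of Victor: 0
  position of Ivan: 1
  position of Laura: 2
  position of Mallory: 3
  position of Nina: 4
  position of Judy: 5

Nina is at position 4, Judy is at position 5; signed distance (j - i) = 1.
'grandchild' requires j - i = -2. Actual distance is 1, so the relation does NOT hold.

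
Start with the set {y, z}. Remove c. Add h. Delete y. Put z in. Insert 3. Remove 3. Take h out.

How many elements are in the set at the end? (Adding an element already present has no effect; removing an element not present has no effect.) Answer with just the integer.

Answer: 1

Derivation:
Tracking the set through each operation:
Start: {y, z}
Event 1 (remove c): not present, no change. Set: {y, z}
Event 2 (add h): added. Set: {h, y, z}
Event 3 (remove y): removed. Set: {h, z}
Event 4 (add z): already present, no change. Set: {h, z}
Event 5 (add 3): added. Set: {3, h, z}
Event 6 (remove 3): removed. Set: {h, z}
Event 7 (remove h): removed. Set: {z}

Final set: {z} (size 1)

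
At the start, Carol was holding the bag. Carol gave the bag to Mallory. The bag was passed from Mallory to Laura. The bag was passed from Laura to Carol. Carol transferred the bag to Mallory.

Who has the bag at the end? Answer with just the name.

Answer: Mallory

Derivation:
Tracking the bag through each event:
Start: Carol has the bag.
After event 1: Mallory has the bag.
After event 2: Laura has the bag.
After event 3: Carol has the bag.
After event 4: Mallory has the bag.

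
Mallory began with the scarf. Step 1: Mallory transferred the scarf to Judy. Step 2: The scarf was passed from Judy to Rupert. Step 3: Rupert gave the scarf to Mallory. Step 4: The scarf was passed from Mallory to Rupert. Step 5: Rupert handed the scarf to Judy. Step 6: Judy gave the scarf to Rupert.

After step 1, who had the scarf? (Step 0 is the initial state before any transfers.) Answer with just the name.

Tracking the scarf holder through step 1:
After step 0 (start): Mallory
After step 1: Judy

At step 1, the holder is Judy.

Answer: Judy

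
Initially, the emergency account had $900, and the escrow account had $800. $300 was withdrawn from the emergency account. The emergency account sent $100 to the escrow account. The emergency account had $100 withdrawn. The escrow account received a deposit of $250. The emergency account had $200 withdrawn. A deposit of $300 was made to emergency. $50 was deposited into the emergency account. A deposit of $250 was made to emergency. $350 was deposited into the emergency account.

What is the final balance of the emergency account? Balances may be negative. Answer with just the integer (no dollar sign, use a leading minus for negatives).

Answer: 1150

Derivation:
Tracking account balances step by step:
Start: emergency=900, escrow=800
Event 1 (withdraw 300 from emergency): emergency: 900 - 300 = 600. Balances: emergency=600, escrow=800
Event 2 (transfer 100 emergency -> escrow): emergency: 600 - 100 = 500, escrow: 800 + 100 = 900. Balances: emergency=500, escrow=900
Event 3 (withdraw 100 from emergency): emergency: 500 - 100 = 400. Balances: emergency=400, escrow=900
Event 4 (deposit 250 to escrow): escrow: 900 + 250 = 1150. Balances: emergency=400, escrow=1150
Event 5 (withdraw 200 from emergency): emergency: 400 - 200 = 200. Balances: emergency=200, escrow=1150
Event 6 (deposit 300 to emergency): emergency: 200 + 300 = 500. Balances: emergency=500, escrow=1150
Event 7 (deposit 50 to emergency): emergency: 500 + 50 = 550. Balances: emergency=550, escrow=1150
Event 8 (deposit 250 to emergency): emergency: 550 + 250 = 800. Balances: emergency=800, escrow=1150
Event 9 (deposit 350 to emergency): emergency: 800 + 350 = 1150. Balances: emergency=1150, escrow=1150

Final balance of emergency: 1150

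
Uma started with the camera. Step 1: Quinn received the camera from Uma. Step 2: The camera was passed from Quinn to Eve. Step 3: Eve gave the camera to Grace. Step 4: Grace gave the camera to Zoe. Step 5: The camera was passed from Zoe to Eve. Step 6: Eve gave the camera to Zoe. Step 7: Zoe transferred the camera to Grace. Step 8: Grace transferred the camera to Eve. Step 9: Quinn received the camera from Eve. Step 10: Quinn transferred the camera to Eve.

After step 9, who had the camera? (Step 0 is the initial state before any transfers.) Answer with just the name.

Answer: Quinn

Derivation:
Tracking the camera holder through step 9:
After step 0 (start): Uma
After step 1: Quinn
After step 2: Eve
After step 3: Grace
After step 4: Zoe
After step 5: Eve
After step 6: Zoe
After step 7: Grace
After step 8: Eve
After step 9: Quinn

At step 9, the holder is Quinn.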